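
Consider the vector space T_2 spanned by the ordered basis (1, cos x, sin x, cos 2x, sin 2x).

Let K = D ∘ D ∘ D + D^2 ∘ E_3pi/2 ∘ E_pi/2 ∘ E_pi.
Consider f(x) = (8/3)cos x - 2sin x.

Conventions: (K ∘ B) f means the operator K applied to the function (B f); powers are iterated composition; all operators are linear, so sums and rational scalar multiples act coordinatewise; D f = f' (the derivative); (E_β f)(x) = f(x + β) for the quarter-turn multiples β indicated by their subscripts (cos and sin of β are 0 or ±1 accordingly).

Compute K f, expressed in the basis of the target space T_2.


g(x) = (14/3)cos x + (2/3)sin x

D f = -2cos x - (8/3)sin x
D D f = -(8/3)cos x + 2sin x
D (D ∘ D) f = 2cos x + (8/3)sin x
E_pi f = -(8/3)cos x + 2sin x
E_pi/2 E_pi f = 2cos x + (8/3)sin x
E_3pi/2 E_pi/2 E_pi f = -(8/3)cos x + 2sin x
D (E_3pi/2 ∘ E_pi/2) E_pi f = 2cos x + (8/3)sin x
D D (E_3pi/2 ∘ E_pi/2) E_pi f = (8/3)cos x - 2sin x
(D ∘ D ∘ D + D^2 ∘ E_3pi/2 ∘ E_pi/2 ∘ E_pi) f = (14/3)cos x + (2/3)sin x


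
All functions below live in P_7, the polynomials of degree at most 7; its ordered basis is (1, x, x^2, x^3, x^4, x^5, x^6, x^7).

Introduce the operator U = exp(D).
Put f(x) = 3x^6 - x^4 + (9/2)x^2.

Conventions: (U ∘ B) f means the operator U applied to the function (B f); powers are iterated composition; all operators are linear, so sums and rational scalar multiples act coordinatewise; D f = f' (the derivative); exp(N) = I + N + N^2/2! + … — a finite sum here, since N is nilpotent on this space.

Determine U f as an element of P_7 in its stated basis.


g(x) = 3x^6 + 18x^5 + 44x^4 + 56x^3 + (87/2)x^2 + 23x + 13/2

order-1 term: 18x^5 - 4x^3 + 9x
order-2 term: 45x^4 - 6x^2 + 9/2
order-3 term: 60x^3 - 4x
order-4 term: 45x^2 - 1
order-5 term: 18x
order-6 term: 3
the series for exp(D) f terminates at order 6
exp(D) f = 3x^6 + 18x^5 + 44x^4 + 56x^3 + (87/2)x^2 + 23x + 13/2


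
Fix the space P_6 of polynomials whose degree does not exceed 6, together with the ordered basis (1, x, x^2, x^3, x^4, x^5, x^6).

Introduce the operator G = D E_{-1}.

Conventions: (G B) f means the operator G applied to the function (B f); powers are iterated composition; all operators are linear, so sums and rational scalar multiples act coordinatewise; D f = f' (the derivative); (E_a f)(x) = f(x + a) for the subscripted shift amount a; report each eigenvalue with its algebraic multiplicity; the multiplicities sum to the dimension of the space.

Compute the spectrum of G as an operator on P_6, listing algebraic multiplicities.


image of 1: 0
image of x: 1
image of x^2: 2x - 2
image of x^3: 3x^2 - 6x + 3
image of x^4: 4x^3 - 12x^2 + 12x - 4
image of x^5: 5x^4 - 20x^3 + 30x^2 - 20x + 5
image of x^6: 6x^5 - 30x^4 + 60x^3 - 60x^2 + 30x - 6
the matrix is upper triangular; its diagonal is (0, 0, 0, 0, 0, 0, 0)
for a triangular matrix the eigenvalues are the diagonal entries, with algebraic multiplicity their repetition count

λ = 0 (multiplicity 7)


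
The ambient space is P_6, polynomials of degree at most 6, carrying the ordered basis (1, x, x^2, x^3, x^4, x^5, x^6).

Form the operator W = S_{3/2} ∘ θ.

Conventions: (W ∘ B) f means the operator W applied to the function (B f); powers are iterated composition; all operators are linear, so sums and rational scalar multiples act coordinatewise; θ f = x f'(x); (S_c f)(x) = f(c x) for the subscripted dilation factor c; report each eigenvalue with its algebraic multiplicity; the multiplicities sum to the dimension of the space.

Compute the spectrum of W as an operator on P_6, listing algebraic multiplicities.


λ = 0 (multiplicity 1), λ = 3/2 (multiplicity 1), λ = 9/2 (multiplicity 1), λ = 81/8 (multiplicity 1), λ = 81/4 (multiplicity 1), λ = 1215/32 (multiplicity 1), λ = 2187/32 (multiplicity 1)

image of 1: 0
image of x: (3/2)x
image of x^2: (9/2)x^2
image of x^3: (81/8)x^3
image of x^4: (81/4)x^4
image of x^5: (1215/32)x^5
image of x^6: (2187/32)x^6
the matrix is upper triangular; its diagonal is (0, 3/2, 9/2, 81/8, 81/4, 1215/32, 2187/32)
for a triangular matrix the eigenvalues are the diagonal entries, with algebraic multiplicity their repetition count


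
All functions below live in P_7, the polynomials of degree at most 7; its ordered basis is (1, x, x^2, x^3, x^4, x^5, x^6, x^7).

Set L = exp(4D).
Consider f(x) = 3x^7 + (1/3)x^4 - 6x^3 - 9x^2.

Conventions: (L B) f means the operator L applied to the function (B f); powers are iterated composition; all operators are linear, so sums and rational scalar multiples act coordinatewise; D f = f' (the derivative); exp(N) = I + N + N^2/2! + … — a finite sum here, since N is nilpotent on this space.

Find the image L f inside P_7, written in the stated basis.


the image equals g(x) = 3x^7 + 84x^6 + 1008x^5 + (20161/3)x^4 + (80638/3)x^3 + 64463x^2 + (257224/3)x + 146128/3

order-1 term: 84x^6 + (16/3)x^3 - 72x^2 - 72x
order-2 term: 1008x^5 + 32x^2 - 288x - 144
order-3 term: 6720x^4 + (256/3)x - 384
order-4 term: 26880x^3 + 256/3
order-5 term: 64512x^2
order-6 term: 86016x
order-7 term: 49152
the series for exp(4D) f terminates at order 7
exp(4D) f = 3x^7 + 84x^6 + 1008x^5 + (20161/3)x^4 + (80638/3)x^3 + 64463x^2 + (257224/3)x + 146128/3


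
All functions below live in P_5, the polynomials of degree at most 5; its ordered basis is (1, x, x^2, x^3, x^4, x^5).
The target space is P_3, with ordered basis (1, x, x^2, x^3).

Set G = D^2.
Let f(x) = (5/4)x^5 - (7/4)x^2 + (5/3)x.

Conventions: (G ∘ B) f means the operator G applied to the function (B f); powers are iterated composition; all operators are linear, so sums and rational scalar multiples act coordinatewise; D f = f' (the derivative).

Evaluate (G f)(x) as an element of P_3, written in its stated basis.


D f = (25/4)x^4 - (7/2)x + 5/3
D D f = 25x^3 - 7/2

the result is g(x) = 25x^3 - 7/2


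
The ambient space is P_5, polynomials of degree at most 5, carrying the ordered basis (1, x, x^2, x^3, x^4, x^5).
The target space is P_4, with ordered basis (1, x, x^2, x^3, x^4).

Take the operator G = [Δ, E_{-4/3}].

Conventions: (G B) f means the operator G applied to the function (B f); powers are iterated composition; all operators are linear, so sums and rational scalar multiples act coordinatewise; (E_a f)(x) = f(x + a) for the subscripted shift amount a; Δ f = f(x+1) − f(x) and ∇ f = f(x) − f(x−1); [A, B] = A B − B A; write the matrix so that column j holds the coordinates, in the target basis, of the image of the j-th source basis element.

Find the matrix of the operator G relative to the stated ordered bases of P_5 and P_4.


the matrix is [[0, 0, 0, 0, 0, 0]; [0, 0, 0, 0, 0, 0]; [0, 0, 0, 0, 0, 0]; [0, 0, 0, 0, 0, 0]; [0, 0, 0, 0, 0, 0]] (rows listed top to bottom)

image of 1: 0
image of x: 0
image of x^2: 0
image of x^3: 0
image of x^4: 0
image of x^5: 0
each image's coordinates form column j of the matrix


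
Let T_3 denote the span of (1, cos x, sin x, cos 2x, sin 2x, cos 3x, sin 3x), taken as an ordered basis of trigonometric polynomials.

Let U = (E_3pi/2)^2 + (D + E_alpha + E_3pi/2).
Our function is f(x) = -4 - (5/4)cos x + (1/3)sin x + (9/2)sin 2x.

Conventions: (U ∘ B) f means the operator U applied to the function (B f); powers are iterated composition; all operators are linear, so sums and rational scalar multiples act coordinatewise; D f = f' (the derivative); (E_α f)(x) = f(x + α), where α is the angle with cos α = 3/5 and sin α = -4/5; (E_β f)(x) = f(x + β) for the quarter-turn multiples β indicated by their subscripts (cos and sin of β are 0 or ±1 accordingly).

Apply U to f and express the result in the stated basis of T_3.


the image equals g(x) = -12 + (7/30)cos x - (17/15)sin x + (117/25)cos 2x - (63/50)sin 2x

E_3pi/2 f = -4 - (1/3)cos x - (5/4)sin x - (9/2)sin 2x
E_3pi/2 E_3pi/2 f = -4 + (5/4)cos x - (1/3)sin x + (9/2)sin 2x
D f = (1/3)cos x + (5/4)sin x + 9cos 2x
E_alpha f = -4 - (61/60)cos x - (4/5)sin x - (108/25)cos 2x - (63/50)sin 2x
E_3pi/2 f = -4 - (1/3)cos x - (5/4)sin x - (9/2)sin 2x
(D + E_alpha + E_3pi/2) f = -8 - (61/60)cos x - (4/5)sin x + (117/25)cos 2x - (144/25)sin 2x
((E_3pi/2)^2 + (D + E_alpha + E_3pi/2)) f = -12 + (7/30)cos x - (17/15)sin x + (117/25)cos 2x - (63/50)sin 2x


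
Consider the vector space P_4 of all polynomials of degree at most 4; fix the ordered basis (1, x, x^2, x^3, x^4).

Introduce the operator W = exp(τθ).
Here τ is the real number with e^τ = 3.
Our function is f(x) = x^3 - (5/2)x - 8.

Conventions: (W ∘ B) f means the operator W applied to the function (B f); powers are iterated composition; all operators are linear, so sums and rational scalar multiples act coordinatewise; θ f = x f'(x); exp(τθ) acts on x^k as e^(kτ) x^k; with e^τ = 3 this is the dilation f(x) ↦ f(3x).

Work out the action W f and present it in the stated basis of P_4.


exp(τθ) x^k = e^(kτ) x^k; with e^τ = 3 this sends x^k to 3^k x^k
x ↦ 3 x
x^3 ↦ 27 x^3
applying this coordinatewise to f: exp(τθ) f = 27x^3 - (15/2)x - 8

the image equals g(x) = 27x^3 - (15/2)x - 8


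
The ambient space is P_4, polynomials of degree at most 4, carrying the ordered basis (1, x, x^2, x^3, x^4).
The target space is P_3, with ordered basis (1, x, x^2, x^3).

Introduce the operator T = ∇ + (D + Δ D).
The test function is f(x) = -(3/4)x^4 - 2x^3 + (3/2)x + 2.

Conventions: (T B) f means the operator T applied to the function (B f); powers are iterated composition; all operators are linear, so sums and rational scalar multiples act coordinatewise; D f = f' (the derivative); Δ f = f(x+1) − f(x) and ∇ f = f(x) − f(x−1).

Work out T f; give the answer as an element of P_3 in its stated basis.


∇ f = -3x^3 - (3/2)x^2 + 3x + 1/4
D f = -3x^3 - 6x^2 + 3/2
D f = -3x^3 - 6x^2 + 3/2
Δ D f = -9x^2 - 21x - 9
(D + Δ D) f = -3x^3 - 15x^2 - 21x - 15/2
(∇ + (D + Δ D)) f = -6x^3 - (33/2)x^2 - 18x - 29/4

g(x) = -6x^3 - (33/2)x^2 - 18x - 29/4


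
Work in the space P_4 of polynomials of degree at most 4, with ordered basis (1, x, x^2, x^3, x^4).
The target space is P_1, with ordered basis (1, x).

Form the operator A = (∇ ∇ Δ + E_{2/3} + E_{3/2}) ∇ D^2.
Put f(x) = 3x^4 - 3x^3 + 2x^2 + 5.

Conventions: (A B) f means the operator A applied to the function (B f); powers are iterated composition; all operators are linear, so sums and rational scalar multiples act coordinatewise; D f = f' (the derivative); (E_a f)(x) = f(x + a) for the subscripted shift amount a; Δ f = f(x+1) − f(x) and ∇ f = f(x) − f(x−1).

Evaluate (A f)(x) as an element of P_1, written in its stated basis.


D f = 12x^3 - 9x^2 + 4x
D D f = 36x^2 - 18x + 4
∇ D^2 f = 72x - 54
Δ ∇ D^2 f = 72
∇ Δ ∇ D^2 f = 0
∇ ∇ Δ ∇ D^2 f = 0
E_{2/3} ∇ D^2 f = 72x - 6
E_{3/2} ∇ D^2 f = 72x + 54
(∇ ∇ Δ + E_{2/3} + E_{3/2}) ∇ D^2 f = 144x + 48

the image equals g(x) = 144x + 48


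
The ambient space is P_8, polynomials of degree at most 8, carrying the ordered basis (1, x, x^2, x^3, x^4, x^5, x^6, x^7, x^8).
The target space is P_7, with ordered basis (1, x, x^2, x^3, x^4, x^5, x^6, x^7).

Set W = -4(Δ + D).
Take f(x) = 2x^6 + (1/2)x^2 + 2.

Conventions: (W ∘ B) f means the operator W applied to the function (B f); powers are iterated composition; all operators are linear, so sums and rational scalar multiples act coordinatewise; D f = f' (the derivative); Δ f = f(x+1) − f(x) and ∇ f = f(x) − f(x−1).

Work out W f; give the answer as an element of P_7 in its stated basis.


Δ f = 12x^5 + 30x^4 + 40x^3 + 30x^2 + 13x + 5/2
D f = 12x^5 + x
(Δ + D) f = 24x^5 + 30x^4 + 40x^3 + 30x^2 + 14x + 5/2
(-4(Δ + D)) f = -96x^5 - 120x^4 - 160x^3 - 120x^2 - 56x - 10

the image equals g(x) = -96x^5 - 120x^4 - 160x^3 - 120x^2 - 56x - 10


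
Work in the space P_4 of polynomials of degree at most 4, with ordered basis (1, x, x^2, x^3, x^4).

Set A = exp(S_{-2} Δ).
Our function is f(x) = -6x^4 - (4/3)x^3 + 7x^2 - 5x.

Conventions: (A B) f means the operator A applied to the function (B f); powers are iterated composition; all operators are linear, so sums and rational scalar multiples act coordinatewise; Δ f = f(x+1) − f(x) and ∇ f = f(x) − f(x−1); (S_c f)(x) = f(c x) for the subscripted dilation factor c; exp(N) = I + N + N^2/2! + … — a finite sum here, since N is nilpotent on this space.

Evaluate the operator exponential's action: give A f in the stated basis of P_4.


the result is g(x) = -6x^4 + (572/3)x^3 + 999x^2 - 1769x - 182/3

order-1 term: 192x^3 - 160x^2 + 28x - 16/3
order-2 term: 1152x^2 - 256x + 30
order-3 term: -1536x + 896/3
order-4 term: -384
the series for exp(S_{-2} Δ) f terminates at order 4
exp(S_{-2} Δ) f = -6x^4 + (572/3)x^3 + 999x^2 - 1769x - 182/3


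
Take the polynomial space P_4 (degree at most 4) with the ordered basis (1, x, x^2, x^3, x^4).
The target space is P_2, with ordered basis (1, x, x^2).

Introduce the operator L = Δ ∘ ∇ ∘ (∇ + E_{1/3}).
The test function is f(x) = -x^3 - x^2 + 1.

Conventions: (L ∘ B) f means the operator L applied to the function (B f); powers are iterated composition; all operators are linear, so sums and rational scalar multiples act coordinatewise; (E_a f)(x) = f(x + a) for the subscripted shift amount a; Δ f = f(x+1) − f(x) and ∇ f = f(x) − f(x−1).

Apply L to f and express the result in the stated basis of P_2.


∇ f = -3x^2 + x
E_{1/3} f = -x^3 - 2x^2 - x + 23/27
(∇ + E_{1/3}) f = -x^3 - 5x^2 + 23/27
∇ (∇ + E_{1/3}) f = -3x^2 - 7x + 4
Δ ∇ (∇ + E_{1/3}) f = -6x - 10

g(x) = -6x - 10


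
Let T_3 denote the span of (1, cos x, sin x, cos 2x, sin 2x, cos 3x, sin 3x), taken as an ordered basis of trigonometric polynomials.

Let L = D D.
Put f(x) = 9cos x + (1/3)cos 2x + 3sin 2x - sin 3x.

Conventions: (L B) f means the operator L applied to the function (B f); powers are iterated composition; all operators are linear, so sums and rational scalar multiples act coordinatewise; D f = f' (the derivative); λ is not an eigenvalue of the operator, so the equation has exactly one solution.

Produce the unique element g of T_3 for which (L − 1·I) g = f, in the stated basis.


write g with unknown coordinates in the stated basis and equate coefficients in (L − 1·I) g = f
solving from the highest basis element down gives g = -(9/2)cos x - (1/15)cos 2x - (3/5)sin 2x + (1/10)sin 3x
check: L g = (9/2)cos x + (4/15)cos 2x + (12/5)sin 2x - (9/10)sin 3x
so L g − 1·g = 9cos x + (1/3)cos 2x + 3sin 2x - sin 3x = f ✓

the result is g(x) = -(9/2)cos x - (1/15)cos 2x - (3/5)sin 2x + (1/10)sin 3x


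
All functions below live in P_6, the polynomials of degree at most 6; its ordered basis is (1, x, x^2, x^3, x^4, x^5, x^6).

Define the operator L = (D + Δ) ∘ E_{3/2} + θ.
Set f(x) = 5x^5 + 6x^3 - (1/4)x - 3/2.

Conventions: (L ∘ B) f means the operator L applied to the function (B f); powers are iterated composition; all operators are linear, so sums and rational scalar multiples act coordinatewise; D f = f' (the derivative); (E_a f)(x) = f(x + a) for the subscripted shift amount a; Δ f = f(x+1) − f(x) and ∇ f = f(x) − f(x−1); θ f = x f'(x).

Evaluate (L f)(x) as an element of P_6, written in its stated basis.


the result is g(x) = 25x^5 + 50x^4 + 368x^3 + 986x^2 + (5253/4)x + 5523/8

E_{3/2} f = 5x^5 + (75/2)x^4 + (237/2)x^3 + (783/4)x^2 + (2669/16)x + 1803/32
D E_{3/2} f = 25x^4 + 150x^3 + (711/2)x^2 + (783/2)x + 2669/16
Δ E_{3/2} f = 25x^4 + 200x^3 + (1261/2)x^2 + 922x + 8377/16
(D + Δ) E_{3/2} f = 50x^4 + 350x^3 + 986x^2 + (2627/2)x + 5523/8
θ f = 25x^5 + 18x^3 - (1/4)x
((D + Δ) ∘ E_{3/2} + θ) f = 25x^5 + 50x^4 + 368x^3 + 986x^2 + (5253/4)x + 5523/8


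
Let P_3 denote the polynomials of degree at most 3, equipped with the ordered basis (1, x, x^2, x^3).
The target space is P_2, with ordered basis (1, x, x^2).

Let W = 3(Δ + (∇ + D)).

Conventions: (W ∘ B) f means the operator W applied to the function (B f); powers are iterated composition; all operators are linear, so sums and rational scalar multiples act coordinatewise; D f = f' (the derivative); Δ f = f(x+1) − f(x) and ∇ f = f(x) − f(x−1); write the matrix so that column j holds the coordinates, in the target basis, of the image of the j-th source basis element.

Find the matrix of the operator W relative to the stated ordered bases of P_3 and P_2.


the matrix is [[0, 9, 0, 6]; [0, 0, 18, 0]; [0, 0, 0, 27]] (rows listed top to bottom)

image of 1: 0
image of x: 9
image of x^2: 18x
image of x^3: 27x^2 + 6
each image's coordinates form column j of the matrix


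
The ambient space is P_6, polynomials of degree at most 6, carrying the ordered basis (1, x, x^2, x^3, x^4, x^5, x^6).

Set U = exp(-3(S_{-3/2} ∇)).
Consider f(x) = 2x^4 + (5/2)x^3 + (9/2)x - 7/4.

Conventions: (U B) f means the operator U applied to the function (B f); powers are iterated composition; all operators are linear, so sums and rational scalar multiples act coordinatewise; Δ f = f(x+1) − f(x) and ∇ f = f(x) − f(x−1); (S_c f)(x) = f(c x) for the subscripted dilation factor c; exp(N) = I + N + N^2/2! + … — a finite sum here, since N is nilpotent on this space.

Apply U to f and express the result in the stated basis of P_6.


order-1 term: 81x^3 + (243/8)x^2 + (9/4)x - 15
order-2 term: -(6561/8)x^2 - (6561/16)x - 1269/16
order-3 term: -(19683/8)x - 6561/16
order-4 term: 59049/32
the series for exp(-3(S_{-3/2} ∇)) f terminates at order 4
exp(-3(S_{-3/2} ∇)) f = 2x^4 + (167/2)x^3 - (3159/4)x^2 - (45819/16)x + 42853/32

the image equals g(x) = 2x^4 + (167/2)x^3 - (3159/4)x^2 - (45819/16)x + 42853/32


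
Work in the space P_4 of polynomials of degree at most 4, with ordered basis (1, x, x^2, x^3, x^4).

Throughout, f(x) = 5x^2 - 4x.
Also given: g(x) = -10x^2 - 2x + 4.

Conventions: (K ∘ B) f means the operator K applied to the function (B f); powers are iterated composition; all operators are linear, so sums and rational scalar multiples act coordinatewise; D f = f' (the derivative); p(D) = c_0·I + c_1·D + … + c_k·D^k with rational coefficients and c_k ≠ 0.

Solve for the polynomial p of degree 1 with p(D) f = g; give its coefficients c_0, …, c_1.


D^0 f = 5x^2 - 4x
D^1 f = 10x - 4
matching coefficients of g against c_0 f + c_1 Df + … from the top degree down determines the c_i
solution: c_0 = -2, c_1 = -1

c_0 = -2, c_1 = -1


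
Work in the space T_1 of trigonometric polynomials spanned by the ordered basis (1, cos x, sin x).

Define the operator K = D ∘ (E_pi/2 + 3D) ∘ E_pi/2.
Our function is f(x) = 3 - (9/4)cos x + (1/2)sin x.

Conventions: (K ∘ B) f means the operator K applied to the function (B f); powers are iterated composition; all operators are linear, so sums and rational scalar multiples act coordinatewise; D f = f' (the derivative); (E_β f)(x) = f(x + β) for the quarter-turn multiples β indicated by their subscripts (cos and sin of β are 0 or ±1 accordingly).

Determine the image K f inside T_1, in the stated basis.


E_pi/2 f = 3 + (1/2)cos x + (9/4)sin x
E_pi/2 E_pi/2 f = 3 + (9/4)cos x - (1/2)sin x
D E_pi/2 f = (9/4)cos x - (1/2)sin x
(3D) E_pi/2 f = (27/4)cos x - (3/2)sin x
(E_pi/2 + 3D) E_pi/2 f = 3 + 9cos x - 2sin x
D (E_pi/2 + 3D) E_pi/2 f = -2cos x - 9sin x

the image equals g(x) = -2cos x - 9sin x


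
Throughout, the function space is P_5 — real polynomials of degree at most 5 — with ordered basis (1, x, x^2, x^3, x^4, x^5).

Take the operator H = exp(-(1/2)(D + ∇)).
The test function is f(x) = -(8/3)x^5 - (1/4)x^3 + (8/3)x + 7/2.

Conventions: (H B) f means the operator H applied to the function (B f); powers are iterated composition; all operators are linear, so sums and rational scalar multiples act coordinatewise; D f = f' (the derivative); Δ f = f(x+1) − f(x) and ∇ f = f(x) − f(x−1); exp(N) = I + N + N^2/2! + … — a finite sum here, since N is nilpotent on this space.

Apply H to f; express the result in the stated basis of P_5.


g(x) = -(8/3)x^5 + (40/3)x^4 - (161/4)x^3 + (323/4)x^2 - (761/8)x + 667/12

order-1 term: (40/3)x^4 - (40/3)x^3 + (169/12)x^2 - (169/24)x - 29/24
order-2 term: -(80/3)x^3 + 40x^2 - (449/12)x + 329/24
order-3 term: (80/3)x^2 - 40x + 283/12
order-4 term: -(40/3)x + 40/3
order-5 term: 8/3
the series for exp(-(1/2)(D + ∇)) f terminates at order 5
exp(-(1/2)(D + ∇)) f = -(8/3)x^5 + (40/3)x^4 - (161/4)x^3 + (323/4)x^2 - (761/8)x + 667/12


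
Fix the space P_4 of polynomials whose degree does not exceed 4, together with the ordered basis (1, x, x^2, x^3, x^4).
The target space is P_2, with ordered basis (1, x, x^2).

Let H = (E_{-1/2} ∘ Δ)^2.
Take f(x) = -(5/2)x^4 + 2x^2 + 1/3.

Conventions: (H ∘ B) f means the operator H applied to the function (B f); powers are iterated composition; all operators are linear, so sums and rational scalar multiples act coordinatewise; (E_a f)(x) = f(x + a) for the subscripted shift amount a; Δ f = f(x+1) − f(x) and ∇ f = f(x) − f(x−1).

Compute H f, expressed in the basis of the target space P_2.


g(x) = -30x^2 - 1

Δ f = -10x^3 - 15x^2 - 6x - 1/2
E_{-1/2} Δ f = -10x^3 + (3/2)x
Δ (E_{-1/2} ∘ Δ) f = -30x^2 - 30x - 17/2
E_{-1/2} Δ (E_{-1/2} ∘ Δ) f = -30x^2 - 1


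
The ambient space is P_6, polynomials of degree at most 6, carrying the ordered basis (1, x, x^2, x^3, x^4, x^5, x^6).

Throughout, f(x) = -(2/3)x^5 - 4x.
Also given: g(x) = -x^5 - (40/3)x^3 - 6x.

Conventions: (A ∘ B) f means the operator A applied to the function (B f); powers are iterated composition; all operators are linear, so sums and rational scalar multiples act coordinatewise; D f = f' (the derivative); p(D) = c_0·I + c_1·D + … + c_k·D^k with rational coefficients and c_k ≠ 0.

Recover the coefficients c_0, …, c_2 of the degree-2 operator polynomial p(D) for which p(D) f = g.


D^0 f = -(2/3)x^5 - 4x
D^1 f = -(10/3)x^4 - 4
D^2 f = -(40/3)x^3
matching coefficients of g against c_0 f + c_1 Df + … from the top degree down determines the c_i
solution: c_0 = 3/2, c_1 = 0, c_2 = 1

c_0 = 3/2, c_1 = 0, c_2 = 1


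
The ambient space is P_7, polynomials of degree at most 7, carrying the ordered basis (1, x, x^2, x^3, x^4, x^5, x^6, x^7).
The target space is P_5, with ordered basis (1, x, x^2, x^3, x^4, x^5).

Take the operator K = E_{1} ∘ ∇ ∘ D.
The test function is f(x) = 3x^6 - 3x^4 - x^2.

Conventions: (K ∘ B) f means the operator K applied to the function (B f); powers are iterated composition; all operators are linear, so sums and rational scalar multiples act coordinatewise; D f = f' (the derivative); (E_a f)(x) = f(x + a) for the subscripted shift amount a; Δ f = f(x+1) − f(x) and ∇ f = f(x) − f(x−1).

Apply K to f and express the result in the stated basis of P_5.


g(x) = 90x^4 + 180x^3 + 144x^2 + 54x + 4

D f = 18x^5 - 12x^3 - 2x
∇ D f = 90x^4 - 180x^3 + 144x^2 - 54x + 4
E_{1} ∇ D f = 90x^4 + 180x^3 + 144x^2 + 54x + 4


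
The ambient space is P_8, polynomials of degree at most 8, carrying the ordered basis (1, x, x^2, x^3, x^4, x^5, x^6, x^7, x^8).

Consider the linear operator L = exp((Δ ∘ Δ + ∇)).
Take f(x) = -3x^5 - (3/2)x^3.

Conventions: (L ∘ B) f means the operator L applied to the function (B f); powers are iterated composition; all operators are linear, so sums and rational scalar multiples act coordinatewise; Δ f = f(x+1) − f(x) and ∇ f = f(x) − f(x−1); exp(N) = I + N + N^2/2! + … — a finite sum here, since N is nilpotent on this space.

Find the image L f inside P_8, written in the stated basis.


the image equals g(x) = -3x^5 - 15x^4 - (123/2)x^3 - (669/2)x^2 - 774x - 1605/2

order-1 term: -15x^4 - 30x^3 - (429/2)x^2 - (399/2)x - 207/2
order-2 term: -30x^3 - 90x^2 - (939/2)x - 819/2
order-3 term: -30x^2 - 90x - 513/2
order-4 term: -15x - 30
order-5 term: -3
the series for exp((Δ ∘ Δ + ∇)) f terminates at order 5
exp((Δ ∘ Δ + ∇)) f = -3x^5 - 15x^4 - (123/2)x^3 - (669/2)x^2 - 774x - 1605/2


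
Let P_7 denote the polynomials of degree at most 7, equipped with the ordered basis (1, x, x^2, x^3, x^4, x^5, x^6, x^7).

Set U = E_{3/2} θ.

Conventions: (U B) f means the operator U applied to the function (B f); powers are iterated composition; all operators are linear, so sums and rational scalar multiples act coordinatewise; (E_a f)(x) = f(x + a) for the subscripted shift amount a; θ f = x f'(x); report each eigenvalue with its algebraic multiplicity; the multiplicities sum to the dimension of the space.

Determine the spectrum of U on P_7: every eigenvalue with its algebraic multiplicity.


image of 1: 0
image of x: x + 3/2
image of x^2: 2x^2 + 6x + 9/2
image of x^3: 3x^3 + (27/2)x^2 + (81/4)x + 81/8
image of x^4: 4x^4 + 24x^3 + 54x^2 + 54x + 81/4
image of x^5: 5x^5 + (75/2)x^4 + (225/2)x^3 + (675/4)x^2 + (2025/16)x + 1215/32
image of x^6: 6x^6 + 54x^5 + (405/2)x^4 + 405x^3 + (3645/8)x^2 + (2187/8)x + 2187/32
image of x^7: 7x^7 + (147/2)x^6 + (1323/4)x^5 + (6615/8)x^4 + (19845/16)x^3 + (35721/32)x^2 + (35721/64)x + 15309/128
the matrix is upper triangular; its diagonal is (0, 1, 2, 3, 4, 5, 6, 7)
for a triangular matrix the eigenvalues are the diagonal entries, with algebraic multiplicity their repetition count

λ = 0 (multiplicity 1), λ = 1 (multiplicity 1), λ = 2 (multiplicity 1), λ = 3 (multiplicity 1), λ = 4 (multiplicity 1), λ = 5 (multiplicity 1), λ = 6 (multiplicity 1), λ = 7 (multiplicity 1)


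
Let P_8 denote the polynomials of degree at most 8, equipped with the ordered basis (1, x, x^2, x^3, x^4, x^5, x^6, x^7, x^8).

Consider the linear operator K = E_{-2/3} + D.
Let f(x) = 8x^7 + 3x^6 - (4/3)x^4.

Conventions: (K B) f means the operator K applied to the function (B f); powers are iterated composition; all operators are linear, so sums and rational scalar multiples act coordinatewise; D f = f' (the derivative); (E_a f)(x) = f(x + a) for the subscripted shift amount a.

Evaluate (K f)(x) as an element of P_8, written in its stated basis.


E_{-2/3} f = 8x^7 - (103/3)x^6 + (188/3)x^5 - (1736/27)x^4 + (3328/81)x^3 - (1360/81)x^2 + (3008/729)x - 1024/2187
D f = 56x^6 + 18x^5 - (16/3)x^3
(E_{-2/3} + D) f = 8x^7 + (65/3)x^6 + (242/3)x^5 - (1736/27)x^4 + (2896/81)x^3 - (1360/81)x^2 + (3008/729)x - 1024/2187

g(x) = 8x^7 + (65/3)x^6 + (242/3)x^5 - (1736/27)x^4 + (2896/81)x^3 - (1360/81)x^2 + (3008/729)x - 1024/2187


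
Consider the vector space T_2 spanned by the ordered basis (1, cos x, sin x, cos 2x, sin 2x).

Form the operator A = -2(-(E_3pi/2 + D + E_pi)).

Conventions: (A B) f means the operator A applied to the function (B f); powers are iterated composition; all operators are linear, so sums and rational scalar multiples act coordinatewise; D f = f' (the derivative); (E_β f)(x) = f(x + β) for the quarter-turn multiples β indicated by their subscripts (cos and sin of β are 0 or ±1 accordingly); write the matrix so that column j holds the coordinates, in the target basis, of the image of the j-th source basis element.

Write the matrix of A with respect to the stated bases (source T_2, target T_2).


the matrix is [[4, 0, 0, 0, 0]; [0, -2, 0, 0, 0]; [0, 0, -2, 0, 0]; [0, 0, 0, 0, 4]; [0, 0, 0, -4, 0]] (rows listed top to bottom)

image of 1: 4
image of cos x: -2cos x
image of sin x: -2sin x
image of cos 2x: -4sin 2x
image of sin 2x: 4cos 2x
each image's coordinates form column j of the matrix


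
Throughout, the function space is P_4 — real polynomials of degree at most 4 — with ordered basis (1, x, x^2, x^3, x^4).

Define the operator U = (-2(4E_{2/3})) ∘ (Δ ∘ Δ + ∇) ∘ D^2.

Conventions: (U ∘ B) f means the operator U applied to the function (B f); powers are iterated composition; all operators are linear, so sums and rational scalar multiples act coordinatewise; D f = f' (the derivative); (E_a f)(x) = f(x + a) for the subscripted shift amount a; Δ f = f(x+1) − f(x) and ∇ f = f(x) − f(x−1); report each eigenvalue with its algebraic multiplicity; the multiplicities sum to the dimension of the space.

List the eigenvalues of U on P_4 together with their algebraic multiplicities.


λ = 0 (multiplicity 5)

image of 1: 0
image of x: 0
image of x^2: 0
image of x^3: -48
image of x^4: -192x - 224
the matrix is upper triangular; its diagonal is (0, 0, 0, 0, 0)
for a triangular matrix the eigenvalues are the diagonal entries, with algebraic multiplicity their repetition count


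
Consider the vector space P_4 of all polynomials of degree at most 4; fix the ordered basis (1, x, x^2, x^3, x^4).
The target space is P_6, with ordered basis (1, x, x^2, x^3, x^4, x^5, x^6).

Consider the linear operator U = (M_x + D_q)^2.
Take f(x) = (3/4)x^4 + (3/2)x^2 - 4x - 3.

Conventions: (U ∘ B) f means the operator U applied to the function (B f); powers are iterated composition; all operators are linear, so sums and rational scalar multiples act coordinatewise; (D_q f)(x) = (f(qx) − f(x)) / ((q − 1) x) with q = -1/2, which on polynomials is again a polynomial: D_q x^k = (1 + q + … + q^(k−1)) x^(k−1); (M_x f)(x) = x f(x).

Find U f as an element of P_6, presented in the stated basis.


the image equals g(x) = (3/4)x^6 + (159/64)x^4 - 4x^3 - (99/128)x^2 - 6x - 9/4

M_x f = (3/4)x^5 + (3/2)x^3 - 4x^2 - 3x
D_q f = (15/32)x^3 + (3/4)x - 4
(M_x + D_q) f = (3/4)x^5 + (63/32)x^3 - 4x^2 - (9/4)x - 4
M_x (M_x + D_q) f = (3/4)x^6 + (63/32)x^4 - 4x^3 - (9/4)x^2 - 4x
D_q (M_x + D_q) f = (33/64)x^4 + (189/128)x^2 - 2x - 9/4
(M_x + D_q) (M_x + D_q) f = (3/4)x^6 + (159/64)x^4 - 4x^3 - (99/128)x^2 - 6x - 9/4


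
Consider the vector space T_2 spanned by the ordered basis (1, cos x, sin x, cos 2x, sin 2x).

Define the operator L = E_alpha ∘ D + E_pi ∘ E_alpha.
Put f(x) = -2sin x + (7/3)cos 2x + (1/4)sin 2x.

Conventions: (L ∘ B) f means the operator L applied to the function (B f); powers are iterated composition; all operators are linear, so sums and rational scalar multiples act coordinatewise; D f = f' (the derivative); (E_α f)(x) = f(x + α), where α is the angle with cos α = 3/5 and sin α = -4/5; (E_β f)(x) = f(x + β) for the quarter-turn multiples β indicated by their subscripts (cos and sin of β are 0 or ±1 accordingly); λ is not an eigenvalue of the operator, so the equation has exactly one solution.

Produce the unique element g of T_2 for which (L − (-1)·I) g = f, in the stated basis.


g(x) = (14/17)cos x - (12/17)sin x + (327/464)cos 2x - (433/1392)sin 2x

write g with unknown coordinates in the stated basis and equate coefficients in (L − (-1)·I) g = f
solving from the highest basis element down gives g = (14/17)cos x - (12/17)sin x + (327/464)cos 2x - (433/1392)sin 2x
check: L g = -(14/17)cos x - (22/17)sin x + (2267/1392)cos 2x + (781/1392)sin 2x
so L g − (-1)·g = -2sin x + (7/3)cos 2x + (1/4)sin 2x = f ✓


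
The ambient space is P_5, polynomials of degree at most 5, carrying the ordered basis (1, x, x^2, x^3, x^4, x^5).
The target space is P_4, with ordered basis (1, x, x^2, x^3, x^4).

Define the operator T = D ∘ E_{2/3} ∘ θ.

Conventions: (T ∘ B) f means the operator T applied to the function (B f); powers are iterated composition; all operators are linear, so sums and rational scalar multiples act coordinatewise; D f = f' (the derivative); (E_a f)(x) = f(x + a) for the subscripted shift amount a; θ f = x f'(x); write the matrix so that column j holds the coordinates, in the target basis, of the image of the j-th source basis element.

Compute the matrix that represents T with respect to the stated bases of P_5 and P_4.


image of 1: 0
image of x: 1
image of x^2: 4x + 8/3
image of x^3: 9x^2 + 12x + 4
image of x^4: 16x^3 + 32x^2 + (64/3)x + 128/27
image of x^5: 25x^4 + (200/3)x^3 + (200/3)x^2 + (800/27)x + 400/81
each image's coordinates form column j of the matrix

the matrix is [[0, 1, 8/3, 4, 128/27, 400/81]; [0, 0, 4, 12, 64/3, 800/27]; [0, 0, 0, 9, 32, 200/3]; [0, 0, 0, 0, 16, 200/3]; [0, 0, 0, 0, 0, 25]] (rows listed top to bottom)


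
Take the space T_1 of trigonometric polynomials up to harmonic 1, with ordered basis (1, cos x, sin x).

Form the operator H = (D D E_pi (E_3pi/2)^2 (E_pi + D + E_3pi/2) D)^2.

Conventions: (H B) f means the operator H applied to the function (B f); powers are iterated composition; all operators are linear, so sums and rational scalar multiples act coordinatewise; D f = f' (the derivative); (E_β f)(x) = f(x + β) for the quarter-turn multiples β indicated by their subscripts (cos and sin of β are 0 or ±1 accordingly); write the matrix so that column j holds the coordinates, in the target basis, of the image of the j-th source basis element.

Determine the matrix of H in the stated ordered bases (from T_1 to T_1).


image of 1: 0
image of cos x: -cos x
image of sin x: -sin x
each image's coordinates form column j of the matrix

the matrix is [[0, 0, 0]; [0, -1, 0]; [0, 0, -1]] (rows listed top to bottom)


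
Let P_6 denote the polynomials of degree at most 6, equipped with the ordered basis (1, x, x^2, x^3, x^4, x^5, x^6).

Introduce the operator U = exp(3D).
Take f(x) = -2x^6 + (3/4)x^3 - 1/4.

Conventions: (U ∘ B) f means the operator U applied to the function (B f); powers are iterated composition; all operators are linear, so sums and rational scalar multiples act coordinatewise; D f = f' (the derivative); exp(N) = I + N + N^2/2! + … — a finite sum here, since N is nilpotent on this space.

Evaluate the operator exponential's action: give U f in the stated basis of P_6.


the image equals g(x) = -2x^6 - 36x^5 - 270x^4 - (4317/4)x^3 - (9693/4)x^2 - (11583/4)x - 1438

order-1 term: -36x^5 + (27/4)x^2
order-2 term: -270x^4 + (81/4)x
order-3 term: -1080x^3 + 81/4
order-4 term: -2430x^2
order-5 term: -2916x
order-6 term: -1458
the series for exp(3D) f terminates at order 6
exp(3D) f = -2x^6 - 36x^5 - 270x^4 - (4317/4)x^3 - (9693/4)x^2 - (11583/4)x - 1438


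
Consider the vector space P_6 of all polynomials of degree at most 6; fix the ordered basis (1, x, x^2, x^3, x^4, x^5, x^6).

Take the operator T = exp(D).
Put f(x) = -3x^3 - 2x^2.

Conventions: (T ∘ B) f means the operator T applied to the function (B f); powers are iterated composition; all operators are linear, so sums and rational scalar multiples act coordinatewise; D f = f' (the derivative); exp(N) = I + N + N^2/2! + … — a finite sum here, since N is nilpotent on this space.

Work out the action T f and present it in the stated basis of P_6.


the result is g(x) = -3x^3 - 11x^2 - 13x - 5

order-1 term: -9x^2 - 4x
order-2 term: -9x - 2
order-3 term: -3
the series for exp(D) f terminates at order 3
exp(D) f = -3x^3 - 11x^2 - 13x - 5


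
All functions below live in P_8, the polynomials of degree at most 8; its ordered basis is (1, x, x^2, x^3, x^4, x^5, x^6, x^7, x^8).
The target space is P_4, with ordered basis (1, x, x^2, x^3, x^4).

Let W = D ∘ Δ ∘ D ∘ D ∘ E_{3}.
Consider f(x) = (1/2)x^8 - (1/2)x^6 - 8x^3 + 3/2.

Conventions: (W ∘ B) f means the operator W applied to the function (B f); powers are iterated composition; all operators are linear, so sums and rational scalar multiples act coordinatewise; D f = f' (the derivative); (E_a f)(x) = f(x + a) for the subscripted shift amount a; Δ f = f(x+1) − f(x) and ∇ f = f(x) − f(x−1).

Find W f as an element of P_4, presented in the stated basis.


the result is g(x) = 840x^4 + 11760x^3 + 61980x^2 + 145740x + 128988

E_{3} f = (1/2)x^8 + 12x^7 + (251/2)x^6 + 747x^5 + (5535/2)x^4 + 6526x^3 + (19053/2)x^2 + 7803x + 5403/2
D E_{3} f = 4x^7 + 84x^6 + 753x^5 + 3735x^4 + 11070x^3 + 19578x^2 + 19053x + 7803
D (D ∘ E_{3}) f = 28x^6 + 504x^5 + 3765x^4 + 14940x^3 + 33210x^2 + 39156x + 19053
Δ D (D ∘ E_{3}) f = 168x^5 + 2940x^4 + 20660x^3 + 72870x^2 + 128988x + 91603
D Δ D (D ∘ E_{3}) f = 840x^4 + 11760x^3 + 61980x^2 + 145740x + 128988


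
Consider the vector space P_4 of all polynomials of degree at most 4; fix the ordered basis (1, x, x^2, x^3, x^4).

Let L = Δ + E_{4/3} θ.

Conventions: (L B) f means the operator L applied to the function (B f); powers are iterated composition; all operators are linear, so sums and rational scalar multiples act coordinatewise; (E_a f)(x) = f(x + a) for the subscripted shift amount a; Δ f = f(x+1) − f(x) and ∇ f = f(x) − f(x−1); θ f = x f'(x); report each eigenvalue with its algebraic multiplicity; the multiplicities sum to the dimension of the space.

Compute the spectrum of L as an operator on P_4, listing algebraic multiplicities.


image of 1: 0
image of x: x + 7/3
image of x^2: 2x^2 + (22/3)x + 41/9
image of x^3: 3x^3 + 15x^2 + 19x + 73/9
image of x^4: 4x^4 + (76/3)x^3 + (146/3)x^2 + (1132/27)x + 1105/81
the matrix is upper triangular; its diagonal is (0, 1, 2, 3, 4)
for a triangular matrix the eigenvalues are the diagonal entries, with algebraic multiplicity their repetition count

λ = 0 (multiplicity 1), λ = 1 (multiplicity 1), λ = 2 (multiplicity 1), λ = 3 (multiplicity 1), λ = 4 (multiplicity 1)


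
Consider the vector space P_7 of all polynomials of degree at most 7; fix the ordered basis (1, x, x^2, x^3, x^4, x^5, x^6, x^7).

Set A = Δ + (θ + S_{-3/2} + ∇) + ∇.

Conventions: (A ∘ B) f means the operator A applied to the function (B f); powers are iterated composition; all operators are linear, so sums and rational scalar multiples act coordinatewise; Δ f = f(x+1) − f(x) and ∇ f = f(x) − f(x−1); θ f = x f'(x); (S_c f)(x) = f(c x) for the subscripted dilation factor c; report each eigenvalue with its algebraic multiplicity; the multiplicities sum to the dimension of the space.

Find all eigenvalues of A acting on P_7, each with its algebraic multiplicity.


image of 1: 1
image of x: -(1/2)x + 3
image of x^2: (17/4)x^2 + 6x - 1
image of x^3: -(3/8)x^3 + 9x^2 - 3x + 3
image of x^4: (145/16)x^4 + 12x^3 - 6x^2 + 12x - 1
image of x^5: -(83/32)x^5 + 15x^4 - 10x^3 + 30x^2 - 5x + 3
image of x^6: (1113/64)x^6 + 18x^5 - 15x^4 + 60x^3 - 15x^2 + 18x - 1
image of x^7: -(1291/128)x^7 + 21x^6 - 21x^5 + 105x^4 - 35x^3 + 63x^2 - 7x + 3
the matrix is upper triangular; its diagonal is (1, -1/2, 17/4, -3/8, 145/16, -83/32, 1113/64, -1291/128)
for a triangular matrix the eigenvalues are the diagonal entries, with algebraic multiplicity their repetition count

λ = -1291/128 (multiplicity 1), λ = -83/32 (multiplicity 1), λ = -1/2 (multiplicity 1), λ = -3/8 (multiplicity 1), λ = 1 (multiplicity 1), λ = 17/4 (multiplicity 1), λ = 145/16 (multiplicity 1), λ = 1113/64 (multiplicity 1)


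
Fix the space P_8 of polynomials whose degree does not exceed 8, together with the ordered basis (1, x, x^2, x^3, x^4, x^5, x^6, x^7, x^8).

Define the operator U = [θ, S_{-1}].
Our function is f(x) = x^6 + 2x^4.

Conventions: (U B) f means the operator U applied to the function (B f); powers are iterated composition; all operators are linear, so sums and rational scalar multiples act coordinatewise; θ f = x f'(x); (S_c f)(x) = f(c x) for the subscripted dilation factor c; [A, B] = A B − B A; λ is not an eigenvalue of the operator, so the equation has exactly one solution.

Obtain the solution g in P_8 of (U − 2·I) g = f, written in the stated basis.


write g with unknown coordinates in the stated basis and equate coefficients in (U − 2·I) g = f
solving from the highest basis element down gives g = -(1/2)x^6 - x^4
check: U g = 0
so U g − 2·g = x^6 + 2x^4 = f ✓

the result is g(x) = -(1/2)x^6 - x^4


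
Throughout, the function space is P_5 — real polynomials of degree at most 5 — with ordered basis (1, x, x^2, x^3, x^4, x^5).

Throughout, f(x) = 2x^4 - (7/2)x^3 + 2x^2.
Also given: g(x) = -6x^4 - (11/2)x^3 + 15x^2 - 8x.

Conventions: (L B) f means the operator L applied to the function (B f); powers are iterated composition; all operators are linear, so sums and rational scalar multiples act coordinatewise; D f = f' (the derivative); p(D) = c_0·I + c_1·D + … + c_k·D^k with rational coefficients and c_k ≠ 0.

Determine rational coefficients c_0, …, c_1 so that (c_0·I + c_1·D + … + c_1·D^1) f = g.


c_0 = -3, c_1 = -2

D^0 f = 2x^4 - (7/2)x^3 + 2x^2
D^1 f = 8x^3 - (21/2)x^2 + 4x
matching coefficients of g against c_0 f + c_1 Df + … from the top degree down determines the c_i
solution: c_0 = -3, c_1 = -2


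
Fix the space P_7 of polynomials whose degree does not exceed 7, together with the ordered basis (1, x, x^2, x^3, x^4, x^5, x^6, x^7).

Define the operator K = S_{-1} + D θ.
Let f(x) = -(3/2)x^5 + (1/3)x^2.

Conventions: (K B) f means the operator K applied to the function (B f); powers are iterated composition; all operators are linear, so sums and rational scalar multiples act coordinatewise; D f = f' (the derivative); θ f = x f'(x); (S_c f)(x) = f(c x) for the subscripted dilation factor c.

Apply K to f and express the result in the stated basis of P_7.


S_{-1} f = (3/2)x^5 + (1/3)x^2
θ f = -(15/2)x^5 + (2/3)x^2
D θ f = -(75/2)x^4 + (4/3)x
(S_{-1} + D θ) f = (3/2)x^5 - (75/2)x^4 + (1/3)x^2 + (4/3)x

g(x) = (3/2)x^5 - (75/2)x^4 + (1/3)x^2 + (4/3)x
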